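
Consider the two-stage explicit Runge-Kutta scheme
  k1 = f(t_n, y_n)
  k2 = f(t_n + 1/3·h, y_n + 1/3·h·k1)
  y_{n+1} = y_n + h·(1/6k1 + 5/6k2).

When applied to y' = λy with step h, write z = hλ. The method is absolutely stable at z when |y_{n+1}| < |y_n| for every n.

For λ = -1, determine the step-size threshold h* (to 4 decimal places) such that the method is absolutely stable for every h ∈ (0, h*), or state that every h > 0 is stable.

Test eqn y'=λy, z=hλ:
  k1=λy_n ⇒ h·k1=z·y_n;  k2=λ(1+1/3z)y_n ⇒ h·k2=z(1+1/3z)y_n
  y_{n+1}/y_n = 1 + 1/6z + 5/6z(1+1/3z) = 1 + z + 5/18z²
  so R(z) = 1 + z + 5/18z².

Boundary: |R(x)|=1, x<0.
x=-1.1: |R|=0.2361
R=1: x+5/18x²=0 ⇒ x=−18/5=-3.6000; min R=1−1/(4·5/18)=0.1000>−1
Confirm numerically:
  x=-2.624: |R|=0.28860 <1
  x=-2.385: |R|=0.19506 <1
  x=-1.946: |R|=0.10592 <1
  x=-1.622: |R|=0.10880 <1
  x=-3.868: |R|=1.28795 >1
  x=-3.852: |R|=1.26964 >1
  x=-3.692: |R|=1.09435 >1
Interval (-3.6000, 0).

(-3.6000,0); λ=-1 ⇒ h* = (18/5)/1 = 3.6000.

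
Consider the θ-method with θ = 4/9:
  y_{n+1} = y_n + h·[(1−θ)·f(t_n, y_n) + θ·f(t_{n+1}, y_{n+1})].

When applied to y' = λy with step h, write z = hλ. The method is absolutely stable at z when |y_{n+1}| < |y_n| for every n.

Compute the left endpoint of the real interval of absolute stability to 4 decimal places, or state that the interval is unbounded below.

left endpoint -18.0000.

Test eqn y'=λy, z=hλ:
  y_{n+1} = y_n + z·[5/9·y_n + 4/9·y_{n+1}] ⇒ (1 − 4/9z)y_{n+1} = (1 + 5/9z)y_n
  so R(z) = (1 + 5/9z)/(1 − 4/9z).

Find x<0 with |R(x)|<1.
x=-1.73: |R|=0.0220
R=−1: 1+5/9x = −1+4/9x ⇒ -1/9x=2 ⇒ x=2/(-1/9)=-18.0000
Confirm numerically:
  x=-15.794: |R|=0.96944 <1
  x=-15.753: |R|=0.96880 <1
  x=-14.492: |R|=0.94762 <1
  x=-10.393: |R|=0.84958 <1
  x=-18.578: |R|=1.00694 >1
  x=-18.283: |R|=1.00345 >1
  x=-18.140: |R|=1.00172 >1
Stable set (-18.0000, 0).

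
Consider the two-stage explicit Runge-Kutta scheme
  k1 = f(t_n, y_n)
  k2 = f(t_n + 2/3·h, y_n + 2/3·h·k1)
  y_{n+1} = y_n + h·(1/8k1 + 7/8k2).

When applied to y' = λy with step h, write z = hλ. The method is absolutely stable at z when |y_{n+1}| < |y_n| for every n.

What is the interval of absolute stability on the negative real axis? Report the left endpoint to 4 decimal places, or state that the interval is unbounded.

z∈(-1.7143,0).

Set f=λy, z=hλ:
  k1=λy_n ⇒ h·k1=z·y_n;  k2=λ(1+2/3z)y_n ⇒ h·k2=z(1+2/3z)y_n
  y_{n+1}/y_n = 1 + 1/8z + 7/8z(1+2/3z) = 1 + z + 7/12z²
  ⇒ R(z) = 1 + z + 7/12z².

Find x<0 with |R(x)|<1.
x=-0.87: |R|=0.5715
R=1: x+7/12x²=0 ⇒ x=−12/7=-1.7143; min R=1−1/(4·7/12)=0.5714>−1
Confirm numerically:
  x=-1.540: |R|=0.84343 <1
  x=-1.471: |R|=0.79124 <1
  x=-1.326: |R|=0.69966 <1
  x=-2.172: |R|=1.57992 >1
  x=-2.062: |R|=1.41824 >1
  x=-1.763: |R|=1.05010 >1
Stable set (-1.7143, 0).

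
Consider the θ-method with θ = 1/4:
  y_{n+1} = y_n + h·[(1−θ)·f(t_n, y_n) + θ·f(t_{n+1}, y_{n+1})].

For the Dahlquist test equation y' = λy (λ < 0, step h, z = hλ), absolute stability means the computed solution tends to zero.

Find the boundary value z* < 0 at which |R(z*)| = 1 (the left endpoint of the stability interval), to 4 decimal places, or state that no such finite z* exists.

left endpoint -4.0000.

Test eqn y'=λy, z=hλ:
  y_{n+1} = y_n + z·[3/4·y_n + 1/4·y_{n+1}] ⇒ (1 − 1/4z)y_{n+1} = (1 + 3/4z)y_n
  Hence R(z) = (1 + 3/4z)/(1 − 1/4z).

Need |R(x)|<1, x<0.
x=-0.89: |R|=0.2720
R=−1: 1+3/4x = −1+1/4x ⇒ -1/2x=2 ⇒ x=2/(-1/2)=-4.0000
Confirm numerically:
  x=-3.114: |R|=0.75091 <1
  x=-2.273: |R|=0.44939 <1
  x=-1.848: |R|=0.26402 <1
  x=-4.531: |R|=1.12449 >1
  x=-4.349: |R|=1.08360 >1
  x=-4.183: |R|=1.04473 >1
Stable set (-4.0000, 0).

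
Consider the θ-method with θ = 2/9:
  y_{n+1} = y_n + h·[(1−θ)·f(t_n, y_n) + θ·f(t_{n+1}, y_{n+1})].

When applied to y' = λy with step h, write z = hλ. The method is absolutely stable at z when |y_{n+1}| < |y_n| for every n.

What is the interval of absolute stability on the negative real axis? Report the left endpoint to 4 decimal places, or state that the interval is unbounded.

(-3.6000, 0).

On y'=λy, z=hλ:
  y_{n+1} = y_n + z·[7/9·y_n + 2/9·y_{n+1}] ⇒ (1 − 2/9z)y_{n+1} = (1 + 7/9z)y_n
  so R(z) = (1 + 7/9z)/(1 − 2/9z).

Find x<0 with |R(x)|<1.
x=-0.99: |R|=0.1885
R=−1: 1+7/9x = −1+2/9x ⇒ -5/9x=2 ⇒ x=2/(-5/9)=-3.6000
Confirm numerically:
  x=-3.493: |R|=0.96653 <1
  x=-2.017: |R|=0.39274 <1
  x=-1.905: |R|=0.33841 <1
  x=-1.559: |R|=0.15786 <1
  x=-3.911: |R|=1.09244 >1
  x=-3.644: |R|=1.01351 >1
So |R|<1 on (-3.6000, 0).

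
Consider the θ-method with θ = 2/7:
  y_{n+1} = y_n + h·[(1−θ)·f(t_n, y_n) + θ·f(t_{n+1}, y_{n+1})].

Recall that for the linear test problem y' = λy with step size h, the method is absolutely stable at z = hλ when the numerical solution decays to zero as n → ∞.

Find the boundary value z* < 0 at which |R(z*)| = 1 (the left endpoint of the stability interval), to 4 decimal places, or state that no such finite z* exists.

On y'=λy, z=hλ:
  y_{n+1} = y_n + z·[5/7·y_n + 2/7·y_{n+1}] ⇒ (1 − 2/7z)y_{n+1} = (1 + 5/7z)y_n
  so R(z) = (1 + 5/7z)/(1 − 2/7z).

Boundary: |R(x)|=1, x<0.
x=-0.75: |R|=0.3824
R=−1: 1+5/7x = −1+2/7x ⇒ -3/7x=2 ⇒ x=2/(-3/7)=-4.6667
Confirm numerically:
  x=-3.792: |R|=0.82008 <1
  x=-3.602: |R|=0.77513 <1
  x=-3.136: |R|=0.65401 <1
  x=-2.453: |R|=0.44221 <1
  x=-4.911: |R|=1.04357 >1
  x=-4.721: |R|=1.00991 >1
Stable set (-4.6667, 0).

left endpoint -4.6667.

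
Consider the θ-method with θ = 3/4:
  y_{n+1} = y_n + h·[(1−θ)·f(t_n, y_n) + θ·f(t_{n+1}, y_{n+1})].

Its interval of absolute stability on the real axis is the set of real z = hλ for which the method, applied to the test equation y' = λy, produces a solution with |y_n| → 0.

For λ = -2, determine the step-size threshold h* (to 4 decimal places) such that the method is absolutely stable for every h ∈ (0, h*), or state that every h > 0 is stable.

On y'=λy, z=hλ:
  y_{n+1} = y_n + z·[1/4·y_n + 3/4·y_{n+1}] ⇒ (1 − 3/4z)y_{n+1} = (1 + 1/4z)y_n
  ⇒ R(z) = (1 + 1/4z)/(1 − 3/4z).

Find x<0 with |R(x)|<1.
x=-1.4: |R|=0.3171
x=-2: |R|=0.2000
x=-10: |R|=0.1765
x=-100: |R|=0.3158
θ=3/4≥1/2 ⇒ |1+1/4x|<|1−3/4x| ∀x<0 ⇒ stable on all of ℝ⁻.

interval (−∞, 0). Any h>0 works for λ=-2.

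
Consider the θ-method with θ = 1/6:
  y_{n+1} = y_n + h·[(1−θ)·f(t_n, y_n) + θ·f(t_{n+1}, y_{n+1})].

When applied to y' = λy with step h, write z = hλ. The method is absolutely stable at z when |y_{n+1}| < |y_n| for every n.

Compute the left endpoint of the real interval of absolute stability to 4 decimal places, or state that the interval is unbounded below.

left endpoint -3.0000.

With y'=λy (z=hλ):
  y_{n+1} = y_n + z·[5/6·y_n + 1/6·y_{n+1}] ⇒ (1 − 1/6z)y_{n+1} = (1 + 5/6z)y_n
  so R(z) = (1 + 5/6z)/(1 − 1/6z).

Find x<0 with |R(x)|<1.
x=-0.55: |R|=0.4962
R=−1: 1+5/6x = −1+1/6x ⇒ -2/3x=2 ⇒ x=2/(-2/3)=-3.0000
Confirm numerically:
  x=-2.974: |R|=0.98841 <1
  x=-2.549: |R|=0.78898 <1
  x=-2.087: |R|=0.54841 <1
  x=-3.229: |R|=1.09925 >1
  x=-3.082: |R|=1.03612 >1
Interval (-3.0000, 0).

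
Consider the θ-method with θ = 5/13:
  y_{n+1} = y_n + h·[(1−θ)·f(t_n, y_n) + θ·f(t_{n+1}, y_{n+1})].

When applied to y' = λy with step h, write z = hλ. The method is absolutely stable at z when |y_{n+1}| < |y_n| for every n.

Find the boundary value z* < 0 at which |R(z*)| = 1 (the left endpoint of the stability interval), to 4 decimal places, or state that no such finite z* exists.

With y'=λy (z=hλ):
  y_{n+1} = y_n + z·[8/13·y_n + 5/13·y_{n+1}] ⇒ (1 − 5/13z)y_{n+1} = (1 + 8/13z)y_n
  ⇒ R(z) = (1 + 8/13z)/(1 − 5/13z).

Need |R(x)|<1, x<0.
x=-0.61: |R|=0.5059
R=−1: 1+8/13x = −1+5/13x ⇒ -3/13x=2 ⇒ x=2/(-3/13)=-8.6667
Confirm numerically:
  x=-6.578: |R|=0.86346 <1
  x=-4.889: |R|=0.69734 <1
  x=-3.539: |R|=0.49884 <1
  x=-9.030: |R|=1.01874 >1
  x=-8.746: |R|=1.00420 >1
Stable set (-8.6667, 0).

left endpoint -8.6667.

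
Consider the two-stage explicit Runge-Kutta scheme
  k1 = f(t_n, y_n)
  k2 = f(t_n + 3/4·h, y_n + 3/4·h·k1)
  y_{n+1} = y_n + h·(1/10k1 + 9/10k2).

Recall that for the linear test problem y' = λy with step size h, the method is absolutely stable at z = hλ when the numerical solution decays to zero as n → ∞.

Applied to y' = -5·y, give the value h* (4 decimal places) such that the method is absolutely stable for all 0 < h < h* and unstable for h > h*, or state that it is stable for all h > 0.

On y'=λy, z=hλ:
  k1=λy_n ⇒ h·k1=z·y_n;  k2=λ(1+3/4z)y_n ⇒ h·k2=z(1+3/4z)y_n
  y_{n+1}/y_n = 1 + 1/10z + 9/10z(1+3/4z) = 1 + z + 27/40z²
  so R(z) = 1 + z + 27/40z².

Boundary: |R(x)|=1, x<0.
x=-0.44: |R|=0.6907
R=1: x+27/40x²=0 ⇒ x=−40/27=-1.4815; min R=1−1/(4·27/40)=0.6296>−1
Confirm numerically:
  x=-0.859: |R|=0.63907 <1
  x=-0.843: |R|=0.63669 <1
  x=-0.802: |R|=0.63216 <1
  x=-2.051: |R|=1.78846 >1
  x=-1.677: |R|=1.22132 >1
  x=-1.571: |R|=1.09493 >1
So |R|<1 on (-1.4815, 0).

(-1.4815,0); λ=-5 ⇒ h* = (40/27)/5 = 0.2963.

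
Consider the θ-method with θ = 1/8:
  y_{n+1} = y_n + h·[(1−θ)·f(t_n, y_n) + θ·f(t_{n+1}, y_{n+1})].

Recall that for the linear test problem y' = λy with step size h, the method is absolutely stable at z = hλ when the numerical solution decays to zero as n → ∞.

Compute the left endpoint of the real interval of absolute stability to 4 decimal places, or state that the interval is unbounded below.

With y'=λy (z=hλ):
  y_{n+1} = y_n + z·[7/8·y_n + 1/8·y_{n+1}] ⇒ (1 − 1/8z)y_{n+1} = (1 + 7/8z)y_n
  Hence R(z) = (1 + 7/8z)/(1 − 1/8z).

Boundary: |R(x)|=1, x<0.
x=-1.15: |R|=0.0055
R=−1: 1+7/8x = −1+1/8x ⇒ -3/4x=2 ⇒ x=2/(-3/4)=-2.6667
Confirm numerically:
  x=-1.862: |R|=0.51044 <1
  x=-1.298: |R|=0.11680 <1
  x=-1.238: |R|=0.07209 <1
  x=-3.191: |R|=1.28112 >1
  x=-3.004: |R|=1.18393 >1
  x=-2.740: |R|=1.04097 >1
So |R|<1 on (-2.6667, 0).

left endpoint -2.6667.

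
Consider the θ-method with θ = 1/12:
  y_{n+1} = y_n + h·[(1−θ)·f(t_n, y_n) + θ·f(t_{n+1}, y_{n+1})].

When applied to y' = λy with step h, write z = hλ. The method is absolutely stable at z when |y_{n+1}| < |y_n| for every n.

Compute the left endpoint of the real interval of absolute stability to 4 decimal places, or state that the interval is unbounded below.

z* = -2.4000.

Set f=λy, z=hλ:
  y_{n+1} = y_n + z·[11/12·y_n + 1/12·y_{n+1}] ⇒ (1 − 1/12z)y_{n+1} = (1 + 11/12z)y_n
  Hence R(z) = (1 + 11/12z)/(1 − 1/12z).

Solve |R(x)|<1 on ℝ⁻.
x=-1.51: |R|=0.3412
R=−1: 1+11/12x = −1+1/12x ⇒ -5/6x=2 ⇒ x=2/(-5/6)=-2.4000
Confirm numerically:
  x=-2.335: |R|=0.95466 <1
  x=-2.325: |R|=0.94764 <1
  x=-1.327: |R|=0.19487 <1
  x=-1.290: |R|=0.16479 <1
  x=-2.743: |R|=1.23265 >1
  x=-2.574: |R|=1.11939 >1
  x=-2.491: |R|=1.06280 >1
Interval (-2.4000, 0).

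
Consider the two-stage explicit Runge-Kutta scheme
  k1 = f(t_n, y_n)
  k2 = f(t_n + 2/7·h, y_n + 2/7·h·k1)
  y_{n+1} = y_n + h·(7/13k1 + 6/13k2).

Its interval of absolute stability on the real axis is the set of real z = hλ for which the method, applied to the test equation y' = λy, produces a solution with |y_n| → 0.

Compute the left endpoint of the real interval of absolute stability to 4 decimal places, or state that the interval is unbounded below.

On y'=λy, z=hλ:
  k1=λy_n ⇒ h·k1=z·y_n;  k2=λ(1+2/7z)y_n ⇒ h·k2=z(1+2/7z)y_n
  y_{n+1}/y_n = 1 + 7/13z + 6/13z(1+2/7z) = 1 + z + 12/91z²
  ⇒ R(z) = 1 + z + 12/91z².

Find x<0 with |R(x)|<1.
x=-1.33: |R|=0.0967
R=1: x+12/91x²=0 ⇒ x=−91/12=-7.5833; min R=1−1/(4·12/91)=-0.8958>−1
Confirm numerically:
  x=-6.590: |R|=0.13678 <1
  x=-5.607: |R|=0.46127 <1
  x=-5.312: |R|=0.59103 <1
  x=-3.677: |R|=0.89410 <1
  x=-7.909: |R|=1.33965 >1
  x=-7.641: |R|=1.05811 >1
Interval (-7.5833, 0).

left endpoint -7.5833.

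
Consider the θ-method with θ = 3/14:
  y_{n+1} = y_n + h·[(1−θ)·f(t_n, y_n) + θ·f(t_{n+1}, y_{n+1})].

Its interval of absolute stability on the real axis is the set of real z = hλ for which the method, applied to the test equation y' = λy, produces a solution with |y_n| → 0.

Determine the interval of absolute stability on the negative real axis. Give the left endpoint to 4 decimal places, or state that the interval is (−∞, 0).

Set f=λy, z=hλ:
  y_{n+1} = y_n + z·[11/14·y_n + 3/14·y_{n+1}] ⇒ (1 − 3/14z)y_{n+1} = (1 + 11/14z)y_n
  so R(z) = (1 + 11/14z)/(1 − 3/14z).

Find x<0 with |R(x)|<1.
x=-0.82: |R|=0.3026
R=−1: 1+11/14x = −1+3/14x ⇒ -4/7x=2 ⇒ x=2/(-4/7)=-3.5000
Confirm numerically:
  x=-2.706: |R|=0.71281 <1
  x=-1.804: |R|=0.30105 <1
  x=-1.574: |R|=0.17701 <1
  x=-3.775: |R|=1.08687 >1
  x=-3.706: |R|=1.06561 >1
Stable set (-3.5000, 0).

(-3.5000, 0).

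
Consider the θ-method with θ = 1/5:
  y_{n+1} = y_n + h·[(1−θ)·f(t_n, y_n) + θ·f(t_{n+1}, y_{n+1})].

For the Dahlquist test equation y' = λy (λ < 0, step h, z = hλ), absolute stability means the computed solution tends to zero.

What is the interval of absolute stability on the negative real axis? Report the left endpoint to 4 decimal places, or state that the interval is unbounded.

With y'=λy (z=hλ):
  y_{n+1} = y_n + z·[4/5·y_n + 1/5·y_{n+1}] ⇒ (1 − 1/5z)y_{n+1} = (1 + 4/5z)y_n
  so R(z) = (1 + 4/5z)/(1 − 1/5z).

Solve |R(x)|<1 on ℝ⁻.
x=-0.5: |R|=0.5455
R=−1: 1+4/5x = −1+1/5x ⇒ -3/5x=2 ⇒ x=2/(-3/5)=-3.3333
Confirm numerically:
  x=-2.991: |R|=0.87148 <1
  x=-2.755: |R|=0.77627 <1
  x=-2.136: |R|=0.49664 <1
  x=-1.828: |R|=0.33861 <1
  x=-3.565: |R|=1.08114 >1
  x=-3.410: |R|=1.02735 >1
Interval (-3.3333, 0).

(-3.3333, 0).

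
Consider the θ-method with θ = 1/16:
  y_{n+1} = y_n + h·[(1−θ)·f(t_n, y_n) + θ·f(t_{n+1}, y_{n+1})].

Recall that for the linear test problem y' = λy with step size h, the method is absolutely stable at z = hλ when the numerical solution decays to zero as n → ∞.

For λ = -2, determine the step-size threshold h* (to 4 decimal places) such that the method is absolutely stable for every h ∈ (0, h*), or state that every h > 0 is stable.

(-2.2857,0); λ=-2 ⇒ h* = (16/7)/2 = 1.1429.

With y'=λy (z=hλ):
  y_{n+1} = y_n + z·[15/16·y_n + 1/16·y_{n+1}] ⇒ (1 − 1/16z)y_{n+1} = (1 + 15/16z)y_n
  so R(z) = (1 + 15/16z)/(1 − 1/16z).

Find x<0 with |R(x)|<1.
x=-0.94: |R|=0.1122
R=−1: 1+15/16x = −1+1/16x ⇒ -7/8x=2 ⇒ x=2/(-7/8)=-2.2857
Confirm numerically:
  x=-1.769: |R|=0.59289 <1
  x=-1.651: |R|=0.49657 <1
  x=-1.368: |R|=0.26025 <1
  x=-1.114: |R|=0.04149 <1
  x=-2.859: |R|=1.42558 >1
  x=-2.687: |R|=1.30064 >1
  x=-2.640: |R|=1.26609 >1
Stable set (-2.2857, 0).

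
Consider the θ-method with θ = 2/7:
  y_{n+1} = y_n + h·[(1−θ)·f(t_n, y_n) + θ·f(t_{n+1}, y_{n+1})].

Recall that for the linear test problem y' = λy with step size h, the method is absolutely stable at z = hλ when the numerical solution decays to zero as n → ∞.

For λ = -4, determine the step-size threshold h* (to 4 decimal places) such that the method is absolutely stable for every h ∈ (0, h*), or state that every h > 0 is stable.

With y'=λy (z=hλ):
  y_{n+1} = y_n + z·[5/7·y_n + 2/7·y_{n+1}] ⇒ (1 − 2/7z)y_{n+1} = (1 + 5/7z)y_n
  ⇒ R(z) = (1 + 5/7z)/(1 − 2/7z).

Boundary: |R(x)|=1, x<0.
x=-0.86: |R|=0.3096
R=−1: 1+5/7x = −1+2/7x ⇒ -3/7x=2 ⇒ x=2/(-3/7)=-4.6667
Confirm numerically:
  x=-3.984: |R|=0.86317 <1
  x=-3.118: |R|=0.64899 <1
  x=-2.787: |R|=0.55153 <1
  x=-5.248: |R|=1.09968 >1
  x=-4.949: |R|=1.05012 >1
So |R|<1 on (-4.6667, 0).

(-4.6667,0); λ=-4 ⇒ h* = (14/3)/4 = 1.1667.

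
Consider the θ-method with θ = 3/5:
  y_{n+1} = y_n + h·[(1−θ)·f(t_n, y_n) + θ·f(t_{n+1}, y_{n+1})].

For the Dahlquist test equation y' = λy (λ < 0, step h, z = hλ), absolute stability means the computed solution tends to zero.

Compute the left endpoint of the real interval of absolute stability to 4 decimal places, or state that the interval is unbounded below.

(−∞, 0) — no finite endpoint.

On y'=λy, z=hλ:
  y_{n+1} = y_n + z·[2/5·y_n + 3/5·y_{n+1}] ⇒ (1 − 3/5z)y_{n+1} = (1 + 2/5z)y_n
  Hence R(z) = (1 + 2/5z)/(1 − 3/5z).

Boundary: |R(x)|=1, x<0.
x=-1.6: |R|=0.1837
x=-2: |R|=0.0909
x=-10: |R|=0.4286
x=-100: |R|=0.6393
θ=3/5≥1/2 ⇒ |1+2/5x|<|1−3/5x| ∀x<0 ⇒ interval (−∞,0).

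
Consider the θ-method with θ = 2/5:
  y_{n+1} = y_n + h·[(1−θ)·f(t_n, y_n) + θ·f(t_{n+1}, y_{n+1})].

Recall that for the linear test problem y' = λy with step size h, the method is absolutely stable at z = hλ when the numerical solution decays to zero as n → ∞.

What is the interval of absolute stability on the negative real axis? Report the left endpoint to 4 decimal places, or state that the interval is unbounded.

Set f=λy, z=hλ:
  y_{n+1} = y_n + z·[3/5·y_n + 2/5·y_{n+1}] ⇒ (1 − 2/5z)y_{n+1} = (1 + 3/5z)y_n
  so R(z) = (1 + 3/5z)/(1 − 2/5z).

Boundary: |R(x)|=1, x<0.
x=-1.57: |R|=0.0356
R=−1: 1+3/5x = −1+2/5x ⇒ -1/5x=2 ⇒ x=2/(-1/5)=-10.0000
Confirm numerically:
  x=-8.963: |R|=0.95477 <1
  x=-8.263: |R|=0.91931 <1
  x=-5.925: |R|=0.75816 <1
  x=-10.515: |R|=1.01978 >1
  x=-10.095: |R|=1.00377 >1
Stable set (-10.0000, 0).

(-10.0000, 0).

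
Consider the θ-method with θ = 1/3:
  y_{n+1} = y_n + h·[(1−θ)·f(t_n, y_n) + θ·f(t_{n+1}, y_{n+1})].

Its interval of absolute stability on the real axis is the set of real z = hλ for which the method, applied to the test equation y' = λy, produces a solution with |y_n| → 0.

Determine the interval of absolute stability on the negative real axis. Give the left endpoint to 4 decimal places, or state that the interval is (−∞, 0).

Test eqn y'=λy, z=hλ:
  y_{n+1} = y_n + z·[2/3·y_n + 1/3·y_{n+1}] ⇒ (1 − 1/3z)y_{n+1} = (1 + 2/3z)y_n
  R(z) = (1 + 2/3z)/(1 − 1/3z).

Need |R(x)|<1, x<0.
x=-1.15: |R|=0.1687
R=−1: 1+2/3x = −1+1/3x ⇒ -1/3x=2 ⇒ x=2/(-1/3)=-6.0000
Confirm numerically:
  x=-5.447: |R|=0.93453 <1
  x=-3.472: |R|=0.60939 <1
  x=-2.921: |R|=0.47999 <1
  x=-6.599: |R|=1.06240 >1
  x=-6.332: |R|=1.03558 >1
Stable set (-6.0000, 0).

(-6.0000, 0).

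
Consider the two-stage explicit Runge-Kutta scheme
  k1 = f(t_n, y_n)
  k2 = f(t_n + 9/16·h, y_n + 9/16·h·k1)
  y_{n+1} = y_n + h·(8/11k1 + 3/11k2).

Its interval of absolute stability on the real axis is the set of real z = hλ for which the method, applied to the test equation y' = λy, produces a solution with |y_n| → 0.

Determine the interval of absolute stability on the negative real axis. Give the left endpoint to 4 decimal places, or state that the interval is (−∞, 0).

On y'=λy, z=hλ:
  k1=λy_n ⇒ h·k1=z·y_n;  k2=λ(1+9/16z)y_n ⇒ h·k2=z(1+9/16z)y_n
  y_{n+1}/y_n = 1 + 8/11z + 3/11z(1+9/16z) = 1 + z + 27/176z²
  ⇒ R(z) = 1 + z + 27/176z².

Solve |R(x)|<1 on ℝ⁻.
x=-1.6: |R|=0.2073
R=1: x+27/176x²=0 ⇒ x=−176/27=-6.5185; min R=1−1/(4·27/176)=-0.6296>−1
Confirm numerically:
  x=-6.461: |R|=0.94299 <1
  x=-5.421: |R|=0.08727 <1
  x=-4.247: |R|=0.47996 <1
  x=-3.713: |R|=0.59805 <1
  x=-6.730: |R|=1.21834 >1
  x=-6.673: |R|=1.15814 >1
So |R|<1 on (-6.5185, 0).

z∈(-6.5185,0).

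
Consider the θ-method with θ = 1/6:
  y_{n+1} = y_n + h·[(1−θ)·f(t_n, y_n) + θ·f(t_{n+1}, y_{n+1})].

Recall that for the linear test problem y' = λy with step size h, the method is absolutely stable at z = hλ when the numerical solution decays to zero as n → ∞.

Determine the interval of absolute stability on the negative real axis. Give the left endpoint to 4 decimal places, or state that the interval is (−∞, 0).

Set f=λy, z=hλ:
  y_{n+1} = y_n + z·[5/6·y_n + 1/6·y_{n+1}] ⇒ (1 − 1/6z)y_{n+1} = (1 + 5/6z)y_n
  so R(z) = (1 + 5/6z)/(1 − 1/6z).

Boundary: |R(x)|=1, x<0.
x=-1: |R|=0.1429
R=−1: 1+5/6x = −1+1/6x ⇒ -2/3x=2 ⇒ x=2/(-2/3)=-3.0000
Confirm numerically:
  x=-2.918: |R|=0.96322 <1
  x=-2.591: |R|=0.80957 <1
  x=-2.358: |R|=0.69275 <1
  x=-2.068: |R|=0.53793 <1
  x=-3.437: |R|=1.18523 >1
  x=-3.053: |R|=1.02342 >1
So |R|<1 on (-3.0000, 0).

(-3.0000, 0).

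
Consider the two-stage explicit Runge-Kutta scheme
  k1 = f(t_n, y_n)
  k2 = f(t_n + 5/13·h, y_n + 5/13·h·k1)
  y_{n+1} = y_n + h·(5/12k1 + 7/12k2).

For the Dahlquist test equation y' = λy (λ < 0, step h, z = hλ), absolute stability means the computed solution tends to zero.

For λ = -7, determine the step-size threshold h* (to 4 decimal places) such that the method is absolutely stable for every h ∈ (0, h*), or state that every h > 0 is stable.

(-4.4571,0); λ=-7 ⇒ h* = (156/35)/7 = 0.6367.

With y'=λy (z=hλ):
  k1=λy_n ⇒ h·k1=z·y_n;  k2=λ(1+5/13z)y_n ⇒ h·k2=z(1+5/13z)y_n
  y_{n+1}/y_n = 1 + 5/12z + 7/12z(1+5/13z) = 1 + z + 35/156z²
  R(z) = 1 + z + 35/156z².

Find x<0 with |R(x)|<1.
x=-1.17: |R|=0.1371
R=1: x+35/156x²=0 ⇒ x=−156/35=-4.4571; min R=1−1/(4·35/156)=-0.1143>−1
Confirm numerically:
  x=-4.379: |R|=0.92323 <1
  x=-3.963: |R|=0.56064 <1
  x=-3.920: |R|=0.52759 <1
  x=-3.699: |R|=0.37081 <1
  x=-4.883: |R|=1.46655 >1
  x=-4.526: |R|=1.06992 >1
Interval (-4.4571, 0).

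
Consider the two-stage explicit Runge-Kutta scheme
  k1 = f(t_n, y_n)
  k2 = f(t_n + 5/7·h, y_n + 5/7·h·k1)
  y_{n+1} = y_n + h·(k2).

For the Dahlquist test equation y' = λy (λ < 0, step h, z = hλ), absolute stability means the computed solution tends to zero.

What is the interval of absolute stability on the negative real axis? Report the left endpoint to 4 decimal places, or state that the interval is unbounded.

(-1.4000, 0).

Set f=λy, z=hλ:
  k1=λy_n ⇒ h·k1=z·y_n;  k2=λ(1+5/7z)y_n ⇒ h·k2=z(1+5/7z)y_n
  y_{n+1}/y_n = 1 + z(1+5/7z) = 1 + z + 5/7z²
  ⇒ R(z) = 1 + z + 5/7z².

Boundary: |R(x)|=1, x<0.
x=-0.64: |R|=0.6526
R=1: x+5/7x²=0 ⇒ x=−7/5=-1.4000; min R=1−1/(4·5/7)=0.6500>−1
Confirm numerically:
  x=-1.360: |R|=0.96114 <1
  x=-1.074: |R|=0.74991 <1
  x=-0.591: |R|=0.65849 <1
  x=-1.888: |R|=1.65810 >1
  x=-1.744: |R|=1.42853 >1
  x=-1.729: |R|=1.40632 >1
So |R|<1 on (-1.4000, 0).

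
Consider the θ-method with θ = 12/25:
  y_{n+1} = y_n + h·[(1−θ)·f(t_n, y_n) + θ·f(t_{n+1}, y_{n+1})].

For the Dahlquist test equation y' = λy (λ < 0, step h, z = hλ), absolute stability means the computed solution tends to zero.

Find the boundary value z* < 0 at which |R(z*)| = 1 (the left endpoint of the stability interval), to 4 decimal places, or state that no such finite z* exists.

left endpoint -50.0000.

Set f=λy, z=hλ:
  y_{n+1} = y_n + z·[13/25·y_n + 12/25·y_{n+1}] ⇒ (1 − 12/25z)y_{n+1} = (1 + 13/25z)y_n
  ⇒ R(z) = (1 + 13/25z)/(1 − 12/25z).

Boundary: |R(x)|=1, x<0.
x=-1.15: |R|=0.2590
R=−1: 1+13/25x = −1+12/25x ⇒ -1/25x=2 ⇒ x=2/(-1/25)=-50.0000
Confirm numerically:
  x=-41.433: |R|=0.98359 <1
  x=-28.458: |R|=0.94122 <1
  x=-21.368: |R|=0.89826 <1
  x=-21.325: |R|=0.89792 <1
  x=-50.439: |R|=1.00070 >1
  x=-50.311: |R|=1.00049 >1
So |R|<1 on (-50.0000, 0).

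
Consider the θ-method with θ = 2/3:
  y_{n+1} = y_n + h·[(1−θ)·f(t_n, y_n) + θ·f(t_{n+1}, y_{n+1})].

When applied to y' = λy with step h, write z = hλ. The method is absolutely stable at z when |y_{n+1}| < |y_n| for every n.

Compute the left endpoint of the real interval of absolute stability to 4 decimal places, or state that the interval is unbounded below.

interval (−∞, 0).

On y'=λy, z=hλ:
  y_{n+1} = y_n + z·[1/3·y_n + 2/3·y_{n+1}] ⇒ (1 − 2/3z)y_{n+1} = (1 + 1/3z)y_n
  R(z) = (1 + 1/3z)/(1 − 2/3z).

Boundary: |R(x)|=1, x<0.
x=-0.52: |R|=0.6139
x=-2: |R|=0.1429
x=-10: |R|=0.3043
x=-100: |R|=0.4778
θ=2/3≥1/2 ⇒ |1+1/3x|<|1−2/3x| ∀x<0 ⇒ unbounded interval.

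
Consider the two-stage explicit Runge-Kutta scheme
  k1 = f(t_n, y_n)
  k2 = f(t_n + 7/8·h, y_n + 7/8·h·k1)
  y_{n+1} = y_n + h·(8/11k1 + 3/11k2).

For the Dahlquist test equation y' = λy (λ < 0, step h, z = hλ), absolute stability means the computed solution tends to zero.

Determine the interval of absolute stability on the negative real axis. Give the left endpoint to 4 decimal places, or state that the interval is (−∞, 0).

On y'=λy, z=hλ:
  k1=λy_n ⇒ h·k1=z·y_n;  k2=λ(1+7/8z)y_n ⇒ h·k2=z(1+7/8z)y_n
  y_{n+1}/y_n = 1 + 8/11z + 3/11z(1+7/8z) = 1 + z + 21/88z²
  ⇒ R(z) = 1 + z + 21/88z².

Solve |R(x)|<1 on ℝ⁻.
x=-1.34: |R|=0.0885
R=1: x+21/88x²=0 ⇒ x=−88/21=-4.1905; min R=1−1/(4·21/88)=-0.0476>−1
Confirm numerically:
  x=-3.837: |R|=0.67634 <1
  x=-3.687: |R|=0.55702 <1
  x=-3.019: |R|=0.15602 <1
  x=-2.196: |R|=0.04520 <1
  x=-4.745: |R|=1.62790 >1
  x=-4.629: |R|=1.48441 >1
  x=-4.251: |R|=1.06140 >1
So |R|<1 on (-4.1905, 0).

(-4.1905, 0).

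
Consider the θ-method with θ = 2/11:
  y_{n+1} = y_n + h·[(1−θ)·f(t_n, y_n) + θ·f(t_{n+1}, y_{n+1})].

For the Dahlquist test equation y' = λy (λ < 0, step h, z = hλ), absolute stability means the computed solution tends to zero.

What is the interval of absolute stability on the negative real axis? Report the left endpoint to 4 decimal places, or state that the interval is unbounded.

z∈(-3.1429,0).

Set f=λy, z=hλ:
  y_{n+1} = y_n + z·[9/11·y_n + 2/11·y_{n+1}] ⇒ (1 − 2/11z)y_{n+1} = (1 + 9/11z)y_n
  Hence R(z) = (1 + 9/11z)/(1 − 2/11z).

Find x<0 with |R(x)|<1.
x=-0.42: |R|=0.6098
R=−1: 1+9/11x = −1+2/11x ⇒ -7/11x=2 ⇒ x=2/(-7/11)=-3.1429
Confirm numerically:
  x=-1.976: |R|=0.45372 <1
  x=-1.868: |R|=0.39441 <1
  x=-1.317: |R|=0.06256 <1
  x=-3.674: |R|=1.20264 >1
  x=-3.576: |R|=1.16703 >1
So |R|<1 on (-3.1429, 0).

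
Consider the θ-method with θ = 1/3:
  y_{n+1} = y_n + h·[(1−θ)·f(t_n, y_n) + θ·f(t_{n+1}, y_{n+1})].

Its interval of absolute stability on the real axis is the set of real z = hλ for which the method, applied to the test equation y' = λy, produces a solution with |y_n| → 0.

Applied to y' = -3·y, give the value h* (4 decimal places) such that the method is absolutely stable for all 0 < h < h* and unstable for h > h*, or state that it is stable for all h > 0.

Test eqn y'=λy, z=hλ:
  y_{n+1} = y_n + z·[2/3·y_n + 1/3·y_{n+1}] ⇒ (1 − 1/3z)y_{n+1} = (1 + 2/3z)y_n
  ⇒ R(z) = (1 + 2/3z)/(1 − 1/3z).

Find x<0 with |R(x)|<1.
x=-1.24: |R|=0.1226
R=−1: 1+2/3x = −1+1/3x ⇒ -1/3x=2 ⇒ x=2/(-1/3)=-6.0000
Confirm numerically:
  x=-3.897: |R|=0.69508 <1
  x=-3.862: |R|=0.68843 <1
  x=-3.633: |R|=0.64315 <1
  x=-2.499: |R|=0.36334 <1
  x=-6.560: |R|=1.05858 >1
  x=-6.486: |R|=1.05123 >1
Stable set (-6.0000, 0).

(-6.0000,0); λ=-3 ⇒ h* = (6)/3 = 2.0000.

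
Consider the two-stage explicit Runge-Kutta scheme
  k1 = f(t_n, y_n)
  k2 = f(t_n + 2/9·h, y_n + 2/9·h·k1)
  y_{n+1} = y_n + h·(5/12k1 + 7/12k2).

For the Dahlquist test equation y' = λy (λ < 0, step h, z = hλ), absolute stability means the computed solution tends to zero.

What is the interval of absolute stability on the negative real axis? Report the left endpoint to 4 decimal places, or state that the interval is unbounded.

With y'=λy (z=hλ):
  k1=λy_n ⇒ h·k1=z·y_n;  k2=λ(1+2/9z)y_n ⇒ h·k2=z(1+2/9z)y_n
  y_{n+1}/y_n = 1 + 5/12z + 7/12z(1+2/9z) = 1 + z + 7/54z²
  so R(z) = 1 + z + 7/54z².

Boundary: |R(x)|=1, x<0.
x=-1.08: |R|=0.0712
R=1: x+7/54x²=0 ⇒ x=−54/7=-7.7143; min R=1−1/(4·7/54)=-0.9286>−1
Confirm numerically:
  x=-7.271: |R|=0.58219 <1
  x=-6.121: |R|=0.26421 <1
  x=-6.095: |R|=0.27939 <1
  x=-4.509: |R|=0.87349 <1
  x=-8.251: |R|=1.57406 >1
  x=-8.080: |R|=1.38305 >1
So |R|<1 on (-7.7143, 0).

z∈(-7.7143,0).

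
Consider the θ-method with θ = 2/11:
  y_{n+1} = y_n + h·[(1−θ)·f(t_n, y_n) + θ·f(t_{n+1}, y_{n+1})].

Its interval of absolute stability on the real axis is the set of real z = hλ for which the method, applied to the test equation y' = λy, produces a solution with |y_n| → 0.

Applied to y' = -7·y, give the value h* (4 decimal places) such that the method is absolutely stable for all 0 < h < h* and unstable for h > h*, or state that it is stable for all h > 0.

(-3.1429,0); λ=-7 ⇒ h* = (22/7)/7 = 0.4490.

Test eqn y'=λy, z=hλ:
  y_{n+1} = y_n + z·[9/11·y_n + 2/11·y_{n+1}] ⇒ (1 − 2/11z)y_{n+1} = (1 + 9/11z)y_n
  R(z) = (1 + 9/11z)/(1 − 2/11z).

Need |R(x)|<1, x<0.
x=-1.17: |R|=0.0352
R=−1: 1+9/11x = −1+2/11x ⇒ -7/11x=2 ⇒ x=2/(-7/11)=-3.1429
Confirm numerically:
  x=-2.718: |R|=0.81906 <1
  x=-2.636: |R|=0.78196 <1
  x=-2.587: |R|=0.75943 <1
  x=-1.425: |R|=0.13177 <1
  x=-3.723: |R|=1.22016 >1
  x=-3.182: |R|=1.01578 >1
  x=-3.170: |R|=1.01096 >1
Stable set (-3.1429, 0).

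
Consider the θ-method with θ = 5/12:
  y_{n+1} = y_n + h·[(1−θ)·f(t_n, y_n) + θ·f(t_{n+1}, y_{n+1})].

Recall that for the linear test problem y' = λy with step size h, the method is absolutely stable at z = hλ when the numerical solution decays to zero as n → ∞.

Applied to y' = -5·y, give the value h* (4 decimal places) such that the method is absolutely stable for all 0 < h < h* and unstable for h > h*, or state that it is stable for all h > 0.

(-12.0000,0); λ=-5 ⇒ h* = (12)/5 = 2.4000.

Set f=λy, z=hλ:
  y_{n+1} = y_n + z·[7/12·y_n + 5/12·y_{n+1}] ⇒ (1 − 5/12z)y_{n+1} = (1 + 7/12z)y_n
  R(z) = (1 + 7/12z)/(1 − 5/12z).

Find x<0 with |R(x)|<1.
x=-1.23: |R|=0.1868
R=−1: 1+7/12x = −1+5/12x ⇒ -1/6x=2 ⇒ x=2/(-1/6)=-12.0000
Confirm numerically:
  x=-11.189: |R|=0.97613 <1
  x=-8.721: |R|=0.88206 <1
  x=-8.473: |R|=0.87025 <1
  x=-6.290: |R|=0.73717 <1
  x=-12.554: |R|=1.01482 >1
  x=-12.550: |R|=1.01472 >1
Stable set (-12.0000, 0).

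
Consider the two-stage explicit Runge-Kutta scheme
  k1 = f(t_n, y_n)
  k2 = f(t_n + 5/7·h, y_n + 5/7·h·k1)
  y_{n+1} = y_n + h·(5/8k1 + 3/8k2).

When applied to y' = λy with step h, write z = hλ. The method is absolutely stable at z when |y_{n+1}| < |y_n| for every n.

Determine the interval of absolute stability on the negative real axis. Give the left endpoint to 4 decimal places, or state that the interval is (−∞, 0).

Test eqn y'=λy, z=hλ:
  k1=λy_n ⇒ h·k1=z·y_n;  k2=λ(1+5/7z)y_n ⇒ h·k2=z(1+5/7z)y_n
  y_{n+1}/y_n = 1 + 5/8z + 3/8z(1+5/7z) = 1 + z + 15/56z²
  so R(z) = 1 + z + 15/56z².

Solve |R(x)|<1 on ℝ⁻.
x=-1.29: |R|=0.1557
R=1: x+15/56x²=0 ⇒ x=−56/15=-3.7333; min R=1−1/(4·15/56)=0.0667>−1
Confirm numerically:
  x=-3.269: |R|=0.59342 <1
  x=-2.910: |R|=0.35824 <1
  x=-2.761: |R|=0.28091 <1
  x=-2.041: |R|=0.07481 <1
  x=-4.326: |R|=1.68675 >1
  x=-3.816: |R|=1.08450 >1
So |R|<1 on (-3.7333, 0).

z∈(-3.7333,0).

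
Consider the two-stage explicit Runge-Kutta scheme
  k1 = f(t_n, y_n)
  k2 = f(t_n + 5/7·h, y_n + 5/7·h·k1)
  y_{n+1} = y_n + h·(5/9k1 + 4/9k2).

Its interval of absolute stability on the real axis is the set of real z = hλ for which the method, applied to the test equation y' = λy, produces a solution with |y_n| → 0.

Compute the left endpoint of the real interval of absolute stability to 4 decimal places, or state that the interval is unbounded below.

Set f=λy, z=hλ:
  k1=λy_n ⇒ h·k1=z·y_n;  k2=λ(1+5/7z)y_n ⇒ h·k2=z(1+5/7z)y_n
  y_{n+1}/y_n = 1 + 5/9z + 4/9z(1+5/7z) = 1 + z + 20/63z²
  so R(z) = 1 + z + 20/63z².

Need |R(x)|<1, x<0.
x=-0.87: |R|=0.3703
R=1: x+20/63x²=0 ⇒ x=−63/20=-3.1500; min R=1−1/(4·20/63)=0.2125>−1
Confirm numerically:
  x=-2.707: |R|=0.61930 <1
  x=-2.041: |R|=0.28144 <1
  x=-1.740: |R|=0.22114 <1
  x=-1.383: |R|=0.22420 <1
  x=-3.700: |R|=1.64603 >1
  x=-3.500: |R|=1.38889 >1
  x=-3.382: |R|=1.24909 >1
Interval (-3.1500, 0).

left endpoint -3.1500.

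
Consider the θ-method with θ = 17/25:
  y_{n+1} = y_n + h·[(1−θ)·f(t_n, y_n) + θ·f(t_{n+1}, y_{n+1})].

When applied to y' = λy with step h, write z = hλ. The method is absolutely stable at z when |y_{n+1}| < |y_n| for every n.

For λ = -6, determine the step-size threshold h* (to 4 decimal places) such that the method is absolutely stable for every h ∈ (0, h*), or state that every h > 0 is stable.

interval (−∞, 0). Any h>0 works for λ=-6.

Set f=λy, z=hλ:
  y_{n+1} = y_n + z·[8/25·y_n + 17/25·y_{n+1}] ⇒ (1 − 17/25z)y_{n+1} = (1 + 8/25z)y_n
  so R(z) = (1 + 8/25z)/(1 − 17/25z).

Solve |R(x)|<1 on ℝ⁻.
x=-1.13: |R|=0.3610
x=-2: |R|=0.1525
x=-10: |R|=0.2821
x=-100: |R|=0.4493
θ=17/25≥1/2 ⇒ |1+8/25x|<|1−17/25x| ∀x<0 ⇒ unbounded interval.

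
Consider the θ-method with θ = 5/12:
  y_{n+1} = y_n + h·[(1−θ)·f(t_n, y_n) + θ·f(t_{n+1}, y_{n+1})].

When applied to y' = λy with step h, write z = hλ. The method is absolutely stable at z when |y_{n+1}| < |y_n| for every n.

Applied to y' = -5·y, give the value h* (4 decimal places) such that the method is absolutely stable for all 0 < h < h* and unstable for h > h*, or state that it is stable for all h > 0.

(-12.0000,0); λ=-5 ⇒ h* = (12)/5 = 2.4000.

Test eqn y'=λy, z=hλ:
  y_{n+1} = y_n + z·[7/12·y_n + 5/12·y_{n+1}] ⇒ (1 − 5/12z)y_{n+1} = (1 + 7/12z)y_n
  ⇒ R(z) = (1 + 7/12z)/(1 − 5/12z).

Find x<0 with |R(x)|<1.
x=-0.63: |R|=0.5010
R=−1: 1+7/12x = −1+5/12x ⇒ -1/6x=2 ⇒ x=2/(-1/6)=-12.0000
Confirm numerically:
  x=-9.128: |R|=0.90035 <1
  x=-8.578: |R|=0.87531 <1
  x=-7.210: |R|=0.80062 <1
  x=-5.647: |R|=0.68421 <1
  x=-12.590: |R|=1.01574 >1
  x=-12.396: |R|=1.01071 >1
  x=-12.359: |R|=1.00973 >1
Stable set (-12.0000, 0).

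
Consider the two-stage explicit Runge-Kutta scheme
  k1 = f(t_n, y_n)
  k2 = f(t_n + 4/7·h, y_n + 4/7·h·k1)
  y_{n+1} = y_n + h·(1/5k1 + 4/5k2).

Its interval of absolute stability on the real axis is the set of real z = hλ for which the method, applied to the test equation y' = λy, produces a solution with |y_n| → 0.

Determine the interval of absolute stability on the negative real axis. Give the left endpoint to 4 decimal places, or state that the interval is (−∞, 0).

Test eqn y'=λy, z=hλ:
  k1=λy_n ⇒ h·k1=z·y_n;  k2=λ(1+4/7z)y_n ⇒ h·k2=z(1+4/7z)y_n
  y_{n+1}/y_n = 1 + 1/5z + 4/5z(1+4/7z) = 1 + z + 16/35z²
  ⇒ R(z) = 1 + z + 16/35z².

Boundary: |R(x)|=1, x<0.
x=-1.56: |R|=0.5525
R=1: x+16/35x²=0 ⇒ x=−35/16=-2.1875; min R=1−1/(4·16/35)=0.4531>−1
Confirm numerically:
  x=-1.822: |R|=0.69557 <1
  x=-1.695: |R|=0.61838 <1
  x=-1.529: |R|=0.53973 <1
  x=-2.688: |R|=1.61501 >1
  x=-2.261: |R|=1.07597 >1
Interval (-2.1875, 0).

(-2.1875, 0).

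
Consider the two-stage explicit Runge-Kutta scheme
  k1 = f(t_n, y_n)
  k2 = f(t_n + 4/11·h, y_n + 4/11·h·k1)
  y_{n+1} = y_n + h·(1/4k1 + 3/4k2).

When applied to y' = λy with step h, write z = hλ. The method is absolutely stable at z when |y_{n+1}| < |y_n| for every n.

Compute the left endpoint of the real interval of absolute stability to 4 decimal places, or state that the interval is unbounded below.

Set f=λy, z=hλ:
  k1=λy_n ⇒ h·k1=z·y_n;  k2=λ(1+4/11z)y_n ⇒ h·k2=z(1+4/11z)y_n
  y_{n+1}/y_n = 1 + 1/4z + 3/4z(1+4/11z) = 1 + z + 3/11z²
  R(z) = 1 + z + 3/11z².

Solve |R(x)|<1 on ℝ⁻.
x=-0.32: |R|=0.7079
R=1: x+3/11x²=0 ⇒ x=−11/3=-3.6667; min R=1−1/(4·3/11)=0.0833>−1
Confirm numerically:
  x=-2.779: |R|=0.32723 <1
  x=-2.600: |R|=0.24364 <1
  x=-2.172: |R|=0.11461 <1
  x=-1.809: |R|=0.08349 <1
  x=-4.128: |R|=1.51938 >1
  x=-4.119: |R|=1.50813 >1
So |R|<1 on (-3.6667, 0).

z* = -3.6667.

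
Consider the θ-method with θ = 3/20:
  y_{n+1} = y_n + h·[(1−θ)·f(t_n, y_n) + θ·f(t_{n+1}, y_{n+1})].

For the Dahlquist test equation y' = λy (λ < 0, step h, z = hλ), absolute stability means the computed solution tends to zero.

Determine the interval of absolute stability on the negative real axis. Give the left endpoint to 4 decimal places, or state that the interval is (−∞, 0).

z∈(-2.8571,0).

With y'=λy (z=hλ):
  y_{n+1} = y_n + z·[17/20·y_n + 3/20·y_{n+1}] ⇒ (1 − 3/20z)y_{n+1} = (1 + 17/20z)y_n
  Hence R(z) = (1 + 17/20z)/(1 − 3/20z).

Boundary: |R(x)|=1, x<0.
x=-0.35: |R|=0.6675
R=−1: 1+17/20x = −1+3/20x ⇒ -7/10x=2 ⇒ x=2/(-7/10)=-2.8571
Confirm numerically:
  x=-2.823: |R|=0.98321 <1
  x=-2.402: |R|=0.76579 <1
  x=-1.537: |R|=0.24903 <1
  x=-1.432: |R|=0.17879 <1
  x=-3.189: |R|=1.15713 >1
  x=-2.974: |R|=1.05657 >1
Stable set (-2.8571, 0).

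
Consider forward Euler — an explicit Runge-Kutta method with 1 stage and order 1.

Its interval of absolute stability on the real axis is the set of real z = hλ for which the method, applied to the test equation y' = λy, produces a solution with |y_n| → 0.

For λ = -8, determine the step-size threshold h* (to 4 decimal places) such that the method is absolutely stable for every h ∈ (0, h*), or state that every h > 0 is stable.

Test eqn y'=λy, z=hλ:
  order 1, 1-stage ⇒ R(z)=1+z
  (e.g. R(-0.69)=0.31000, |R|=0.31000)

Find x<0 with |R(x)|<1.
x=-0.69: |R|=0.3100
|R(-1.76)|=0.7600 |R(-1.29)|=0.2900 |R(-0.73)|=0.2700
Bisect:
  x_lo=-2.4182 |R|=1.4182  x_hi=-0.1043 |R|=0.8957
  mid=-1.26128 |R|=0.26128 →hi
  mid=-1.83976 |R|=0.83976 →hi
  mid=-2.12900 |R|=1.12900 →lo
  mid=-1.98438 |R|=0.98438 →hi
  mid=-2.05669 |R|=1.05669 →lo
  mid=-2.02053 |R|=1.02053 →lo
  mid=-2.00246 |R|=1.00246 →lo
  ...
  [-2.00005,-1.99991] ⇒ x*=-2.0000
So |R|<1 on (-2.0000, 0).

(-2.0000,0); λ=-8 ⇒ h* = 0.2500.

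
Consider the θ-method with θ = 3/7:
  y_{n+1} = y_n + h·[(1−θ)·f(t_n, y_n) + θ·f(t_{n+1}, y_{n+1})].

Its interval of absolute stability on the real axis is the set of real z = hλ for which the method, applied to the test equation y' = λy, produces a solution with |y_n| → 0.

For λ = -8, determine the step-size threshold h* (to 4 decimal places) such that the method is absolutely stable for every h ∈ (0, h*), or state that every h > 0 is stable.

Set f=λy, z=hλ:
  y_{n+1} = y_n + z·[4/7·y_n + 3/7·y_{n+1}] ⇒ (1 − 3/7z)y_{n+1} = (1 + 4/7z)y_n
  Hence R(z) = (1 + 4/7z)/(1 − 3/7z).

Find x<0 with |R(x)|<1.
x=-0.45: |R|=0.6228
R=−1: 1+4/7x = −1+3/7x ⇒ -1/7x=2 ⇒ x=2/(-1/7)=-14.0000
Confirm numerically:
  x=-13.620: |R|=0.99206 <1
  x=-13.063: |R|=0.97971 <1
  x=-7.609: |R|=0.78573 <1
  x=-5.683: |R|=0.65416 <1
  x=-14.416: |R|=1.00828 >1
  x=-14.229: |R|=1.00461 >1
  x=-14.027: |R|=1.00055 >1
So |R|<1 on (-14.0000, 0).

(-14.0000,0); λ=-8 ⇒ h* = (14)/8 = 1.7500.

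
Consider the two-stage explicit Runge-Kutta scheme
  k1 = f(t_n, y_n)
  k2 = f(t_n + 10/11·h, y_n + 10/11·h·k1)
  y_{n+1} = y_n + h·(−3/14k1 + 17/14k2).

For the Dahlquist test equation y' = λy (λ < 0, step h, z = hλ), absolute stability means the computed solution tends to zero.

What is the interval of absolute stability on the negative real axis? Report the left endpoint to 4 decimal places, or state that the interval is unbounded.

z∈(-0.9059,0).

Test eqn y'=λy, z=hλ:
  k1=λy_n ⇒ h·k1=z·y_n;  k2=λ(1+10/11z)y_n ⇒ h·k2=z(1+10/11z)y_n
  y_{n+1}/y_n = 1 − 3/14z + 17/14z(1+10/11z) = 1 + z + 85/77z²
  R(z) = 1 + z + 85/77z².

Find x<0 with |R(x)|<1.
x=-1.57: |R|=2.1510
R=1: x+85/77x²=0 ⇒ x=−77/85=-0.9059; min R=1−1/(4·85/77)=0.7735>−1
Confirm numerically:
  x=-0.678: |R|=0.82944 <1
  x=-0.402: |R|=0.77639 <1
  x=-0.386: |R|=0.77848 <1
  x=-1.497: |R|=1.97684 >1
  x=-1.396: |R|=1.75529 >1
Stable set (-0.9059, 0).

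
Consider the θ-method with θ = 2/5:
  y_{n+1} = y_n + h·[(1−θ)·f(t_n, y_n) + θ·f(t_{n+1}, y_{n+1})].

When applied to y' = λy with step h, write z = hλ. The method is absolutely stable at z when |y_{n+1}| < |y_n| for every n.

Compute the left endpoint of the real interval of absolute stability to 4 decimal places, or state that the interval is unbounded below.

z* = -10.0000.

Set f=λy, z=hλ:
  y_{n+1} = y_n + z·[3/5·y_n + 2/5·y_{n+1}] ⇒ (1 − 2/5z)y_{n+1} = (1 + 3/5z)y_n
  so R(z) = (1 + 3/5z)/(1 − 2/5z).

Find x<0 with |R(x)|<1.
x=-1.51: |R|=0.0586
R=−1: 1+3/5x = −1+2/5x ⇒ -1/5x=2 ⇒ x=2/(-1/5)=-10.0000
Confirm numerically:
  x=-9.945: |R|=0.99779 <1
  x=-9.634: |R|=0.98492 <1
  x=-9.436: |R|=0.97637 <1
  x=-9.179: |R|=0.96485 <1
  x=-10.202: |R|=1.00795 >1
  x=-10.190: |R|=1.00749 >1
So |R|<1 on (-10.0000, 0).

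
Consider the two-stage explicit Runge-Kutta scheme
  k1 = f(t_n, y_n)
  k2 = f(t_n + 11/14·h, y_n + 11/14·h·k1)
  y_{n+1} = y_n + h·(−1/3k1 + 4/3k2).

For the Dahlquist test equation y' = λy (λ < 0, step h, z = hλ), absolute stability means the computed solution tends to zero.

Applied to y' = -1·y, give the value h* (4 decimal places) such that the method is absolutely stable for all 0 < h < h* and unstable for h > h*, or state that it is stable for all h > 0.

(-0.9545,0); λ=-1 ⇒ h* = (21/22)/1 = 0.9545.

Test eqn y'=λy, z=hλ:
  k1=λy_n ⇒ h·k1=z·y_n;  k2=λ(1+11/14z)y_n ⇒ h·k2=z(1+11/14z)y_n
  y_{n+1}/y_n = 1 − 1/3z + 4/3z(1+11/14z) = 1 + z + 22/21z²
  R(z) = 1 + z + 22/21z².

Boundary: |R(x)|=1, x<0.
x=-1.6: |R|=2.0819
R=1: x+22/21x²=0 ⇒ x=−21/22=-0.9545; min R=1−1/(4·22/21)=0.7614>−1
Confirm numerically:
  x=-0.891: |R|=0.94068 <1
  x=-0.653: |R|=0.79371 <1
  x=-0.597: |R|=0.77638 <1
  x=-1.162: |R|=1.25254 >1
  x=-1.151: |R|=1.23689 >1
  x=-1.096: |R|=1.16242 >1
Stable set (-0.9545, 0).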